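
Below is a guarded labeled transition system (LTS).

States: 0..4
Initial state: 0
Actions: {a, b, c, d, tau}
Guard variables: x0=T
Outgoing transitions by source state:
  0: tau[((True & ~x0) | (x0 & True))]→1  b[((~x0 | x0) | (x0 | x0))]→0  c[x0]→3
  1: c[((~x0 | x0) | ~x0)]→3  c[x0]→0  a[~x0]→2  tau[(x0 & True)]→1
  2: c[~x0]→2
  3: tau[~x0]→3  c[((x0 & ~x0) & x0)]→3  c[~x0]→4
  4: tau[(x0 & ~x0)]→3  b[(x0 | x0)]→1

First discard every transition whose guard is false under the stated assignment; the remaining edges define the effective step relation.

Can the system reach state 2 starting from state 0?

Guard filter leaves 7 enabled edge(s).
Layer 0: {0}
Layer 1: {1,3}  cumulative {0,1,3}
R = {0,1,3}

Answer: UNREACHABLE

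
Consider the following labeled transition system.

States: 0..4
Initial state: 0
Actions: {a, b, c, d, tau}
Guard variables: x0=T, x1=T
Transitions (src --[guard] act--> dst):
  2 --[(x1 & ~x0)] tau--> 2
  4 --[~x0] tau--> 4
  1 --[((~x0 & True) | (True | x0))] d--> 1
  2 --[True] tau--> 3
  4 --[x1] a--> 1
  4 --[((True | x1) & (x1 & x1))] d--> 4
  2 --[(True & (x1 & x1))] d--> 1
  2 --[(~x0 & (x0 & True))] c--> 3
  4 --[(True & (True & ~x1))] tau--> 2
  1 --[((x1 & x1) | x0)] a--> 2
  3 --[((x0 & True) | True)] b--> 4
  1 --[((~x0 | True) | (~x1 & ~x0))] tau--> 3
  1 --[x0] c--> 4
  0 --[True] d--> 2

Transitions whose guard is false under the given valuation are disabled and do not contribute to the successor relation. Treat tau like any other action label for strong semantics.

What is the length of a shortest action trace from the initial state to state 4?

Layered search for 4:
  L0 = {0}
  L1 = {2}
  L2 = {1,3}
  L3 = {4}
depth(4)=3, e.g. d·d·c

Answer: 3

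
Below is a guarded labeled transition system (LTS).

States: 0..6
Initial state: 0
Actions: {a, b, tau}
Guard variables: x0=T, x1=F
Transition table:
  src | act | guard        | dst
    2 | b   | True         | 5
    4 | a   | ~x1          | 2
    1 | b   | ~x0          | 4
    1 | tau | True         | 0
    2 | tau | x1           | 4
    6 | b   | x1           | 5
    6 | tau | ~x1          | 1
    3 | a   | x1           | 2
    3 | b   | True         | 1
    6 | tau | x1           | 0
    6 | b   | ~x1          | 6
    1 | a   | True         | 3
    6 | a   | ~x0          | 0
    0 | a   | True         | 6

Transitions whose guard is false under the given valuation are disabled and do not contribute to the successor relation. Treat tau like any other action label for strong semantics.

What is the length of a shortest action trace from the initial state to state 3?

BFS to 3:
  depth 0: {0}
  depth 1: {6}
  depth 2: {1}
  depth 3: {3}
depth(3)=3, e.g. a·tau·a

Answer: 3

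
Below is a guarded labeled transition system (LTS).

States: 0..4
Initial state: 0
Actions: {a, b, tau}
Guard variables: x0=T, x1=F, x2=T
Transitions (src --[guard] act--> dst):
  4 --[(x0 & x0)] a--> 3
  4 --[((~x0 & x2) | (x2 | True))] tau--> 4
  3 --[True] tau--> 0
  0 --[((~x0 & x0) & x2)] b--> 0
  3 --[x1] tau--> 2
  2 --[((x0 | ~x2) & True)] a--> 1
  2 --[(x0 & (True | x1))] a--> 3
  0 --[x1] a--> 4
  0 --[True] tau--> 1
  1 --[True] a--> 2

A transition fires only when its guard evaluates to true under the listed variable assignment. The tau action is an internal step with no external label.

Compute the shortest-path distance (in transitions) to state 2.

Answer: 2

Working:
Breadth-first toward 2:
  L0 = {0}
  L1 = {1}
  L2 = {2}
2 enters at depth 2; path tau·a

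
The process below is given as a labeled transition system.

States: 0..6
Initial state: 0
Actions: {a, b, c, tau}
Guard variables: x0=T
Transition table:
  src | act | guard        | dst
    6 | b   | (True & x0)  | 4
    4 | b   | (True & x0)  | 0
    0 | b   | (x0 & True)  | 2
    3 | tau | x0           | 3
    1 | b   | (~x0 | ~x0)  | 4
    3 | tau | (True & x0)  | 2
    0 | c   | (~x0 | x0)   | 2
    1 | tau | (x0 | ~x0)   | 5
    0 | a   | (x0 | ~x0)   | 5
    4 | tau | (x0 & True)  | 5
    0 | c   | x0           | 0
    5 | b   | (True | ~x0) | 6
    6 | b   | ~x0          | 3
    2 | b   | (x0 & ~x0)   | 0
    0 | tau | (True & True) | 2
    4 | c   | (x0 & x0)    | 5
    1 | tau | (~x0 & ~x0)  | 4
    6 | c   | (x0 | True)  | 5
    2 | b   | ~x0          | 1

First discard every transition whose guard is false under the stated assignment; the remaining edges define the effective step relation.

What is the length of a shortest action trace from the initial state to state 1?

Layered search for 1:
  Layer 0: {0}
  Layer 1: {2,5}
  Layer 2: {6}
  Layer 3: {4}
1 never appears.

Answer: UNREACHABLE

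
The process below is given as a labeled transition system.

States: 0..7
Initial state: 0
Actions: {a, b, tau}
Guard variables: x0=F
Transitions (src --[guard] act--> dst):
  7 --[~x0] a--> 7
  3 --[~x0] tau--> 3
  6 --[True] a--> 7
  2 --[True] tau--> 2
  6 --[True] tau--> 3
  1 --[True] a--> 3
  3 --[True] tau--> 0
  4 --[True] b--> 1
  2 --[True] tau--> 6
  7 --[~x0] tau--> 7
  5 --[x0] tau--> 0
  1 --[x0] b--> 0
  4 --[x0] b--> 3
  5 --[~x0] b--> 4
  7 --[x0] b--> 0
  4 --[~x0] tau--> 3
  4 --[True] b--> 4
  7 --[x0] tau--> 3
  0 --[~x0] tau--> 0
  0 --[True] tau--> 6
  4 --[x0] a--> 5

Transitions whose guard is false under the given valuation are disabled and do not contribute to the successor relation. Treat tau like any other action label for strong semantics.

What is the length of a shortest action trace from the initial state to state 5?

BFS to 5:
  L0 = {0}
  L1 = {6}
  L2 = {3,7}
5 never appears.

Answer: UNREACHABLE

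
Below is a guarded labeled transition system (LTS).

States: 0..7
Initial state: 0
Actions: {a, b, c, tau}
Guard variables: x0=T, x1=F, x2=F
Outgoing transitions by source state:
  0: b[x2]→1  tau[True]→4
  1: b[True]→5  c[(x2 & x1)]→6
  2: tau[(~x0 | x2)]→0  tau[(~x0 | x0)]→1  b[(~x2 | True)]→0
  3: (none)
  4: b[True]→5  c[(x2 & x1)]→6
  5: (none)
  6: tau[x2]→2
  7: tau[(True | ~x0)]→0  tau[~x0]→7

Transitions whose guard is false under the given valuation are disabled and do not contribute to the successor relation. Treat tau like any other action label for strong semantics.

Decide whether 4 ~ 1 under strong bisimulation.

Answer: BISIMILAR

Analysis:
Bisimulation quotient by refinement:
  π0 = {{0,1,2,3,4,5,6,7}}
  π1 = {{0,7},{1,4},{2},{3,5,6}}
  π2 = {{0},{1,4},{2},{3,5,6},{7}}
5 equivalence class(es) (converged in 3)
4∈{1,4}, 1∈{1,4}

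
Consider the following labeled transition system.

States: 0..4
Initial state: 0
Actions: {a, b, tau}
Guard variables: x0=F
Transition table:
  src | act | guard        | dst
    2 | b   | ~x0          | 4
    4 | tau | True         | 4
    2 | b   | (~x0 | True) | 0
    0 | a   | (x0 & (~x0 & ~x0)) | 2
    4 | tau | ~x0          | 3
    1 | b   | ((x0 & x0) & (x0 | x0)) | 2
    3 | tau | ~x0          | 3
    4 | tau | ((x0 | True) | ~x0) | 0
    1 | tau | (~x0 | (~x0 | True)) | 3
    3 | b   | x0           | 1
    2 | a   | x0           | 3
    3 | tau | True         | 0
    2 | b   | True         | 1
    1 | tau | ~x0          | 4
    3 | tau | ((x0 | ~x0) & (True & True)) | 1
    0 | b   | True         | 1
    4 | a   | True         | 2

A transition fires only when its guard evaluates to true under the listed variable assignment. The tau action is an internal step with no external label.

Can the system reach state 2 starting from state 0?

Answer: REACHABLE

Working:
13 transition(s) survive guard evaluation.
depth 0: {0}
depth 1: {1}  cumulative {0,1}
depth 2: {3,4}  cumulative {0,1,3,4}
depth 3: {2}  cumulative {0,1,2,3,4}
Reachable = {0,1,2,3,4}
witness 2: b·tau·a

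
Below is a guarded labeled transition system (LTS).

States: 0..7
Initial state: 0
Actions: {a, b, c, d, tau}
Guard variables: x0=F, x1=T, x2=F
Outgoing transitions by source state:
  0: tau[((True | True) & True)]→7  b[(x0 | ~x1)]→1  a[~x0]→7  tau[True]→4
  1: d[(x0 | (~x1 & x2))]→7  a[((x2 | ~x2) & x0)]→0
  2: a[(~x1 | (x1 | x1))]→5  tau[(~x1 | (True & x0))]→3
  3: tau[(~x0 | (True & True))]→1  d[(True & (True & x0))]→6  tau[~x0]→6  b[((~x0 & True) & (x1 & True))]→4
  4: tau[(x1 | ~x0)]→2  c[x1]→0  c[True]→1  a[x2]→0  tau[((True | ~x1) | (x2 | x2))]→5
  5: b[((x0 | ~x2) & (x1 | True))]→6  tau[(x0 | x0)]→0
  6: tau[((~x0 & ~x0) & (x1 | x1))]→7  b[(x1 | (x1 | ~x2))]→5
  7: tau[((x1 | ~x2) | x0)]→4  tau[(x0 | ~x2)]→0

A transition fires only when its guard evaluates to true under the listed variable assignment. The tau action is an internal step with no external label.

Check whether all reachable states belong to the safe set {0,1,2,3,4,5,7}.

Answer: INVARIANT VIOLATED at state 6

Working:
Allowed set {0,1,2,3,4,5,7}
Reach set: {0,1,2,4,5,6,7}
  0: safe
  1: safe
  2: safe
  4: safe
  5: safe
  6: VIOLATES
  7: safe
reach 6 via tau·tau·b — violates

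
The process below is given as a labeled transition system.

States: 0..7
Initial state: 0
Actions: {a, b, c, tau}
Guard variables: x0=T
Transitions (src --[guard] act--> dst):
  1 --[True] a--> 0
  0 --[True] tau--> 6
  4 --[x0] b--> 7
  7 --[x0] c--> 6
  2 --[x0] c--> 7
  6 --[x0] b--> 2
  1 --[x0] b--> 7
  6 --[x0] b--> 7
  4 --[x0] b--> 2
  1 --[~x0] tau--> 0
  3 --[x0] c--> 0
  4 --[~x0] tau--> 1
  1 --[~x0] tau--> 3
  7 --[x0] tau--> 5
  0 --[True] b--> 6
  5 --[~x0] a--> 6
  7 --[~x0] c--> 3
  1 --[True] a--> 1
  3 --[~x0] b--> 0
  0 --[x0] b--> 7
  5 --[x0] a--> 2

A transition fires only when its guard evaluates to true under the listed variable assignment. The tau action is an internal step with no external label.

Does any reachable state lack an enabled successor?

Reach set: {0,2,5,6,7}
  0: b→6  b→7  tau→6  [3 exit(s)]
  2: c→7  [1 exit(s)]
  5: a→2  [1 exit(s)]
  6: b→2  b→7  [2 exit(s)]
  7: c→6  tau→5  [2 exit(s)]

Answer: DEADLOCK-FREE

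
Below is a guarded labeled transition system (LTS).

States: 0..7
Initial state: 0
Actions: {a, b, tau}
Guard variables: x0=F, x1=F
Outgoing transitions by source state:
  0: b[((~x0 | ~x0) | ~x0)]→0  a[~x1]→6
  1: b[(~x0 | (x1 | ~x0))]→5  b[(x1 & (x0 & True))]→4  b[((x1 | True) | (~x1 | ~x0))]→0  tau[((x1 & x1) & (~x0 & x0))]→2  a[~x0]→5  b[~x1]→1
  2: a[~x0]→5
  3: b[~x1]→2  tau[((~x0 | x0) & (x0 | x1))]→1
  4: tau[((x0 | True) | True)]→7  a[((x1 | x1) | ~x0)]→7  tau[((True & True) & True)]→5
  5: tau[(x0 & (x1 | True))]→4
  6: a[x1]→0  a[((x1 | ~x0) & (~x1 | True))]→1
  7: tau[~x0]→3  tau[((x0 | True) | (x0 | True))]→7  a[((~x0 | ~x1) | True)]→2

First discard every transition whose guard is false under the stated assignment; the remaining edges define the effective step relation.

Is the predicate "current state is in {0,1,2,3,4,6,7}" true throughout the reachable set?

Inv-set: {0,1,2,3,4,6,7}
R = {0,1,5,6}
  0: ✓
  1: ✓
  5: VIOLATES
  6: ✓
witness against invariant: a·a·b → 5

Answer: INVARIANT VIOLATED at state 5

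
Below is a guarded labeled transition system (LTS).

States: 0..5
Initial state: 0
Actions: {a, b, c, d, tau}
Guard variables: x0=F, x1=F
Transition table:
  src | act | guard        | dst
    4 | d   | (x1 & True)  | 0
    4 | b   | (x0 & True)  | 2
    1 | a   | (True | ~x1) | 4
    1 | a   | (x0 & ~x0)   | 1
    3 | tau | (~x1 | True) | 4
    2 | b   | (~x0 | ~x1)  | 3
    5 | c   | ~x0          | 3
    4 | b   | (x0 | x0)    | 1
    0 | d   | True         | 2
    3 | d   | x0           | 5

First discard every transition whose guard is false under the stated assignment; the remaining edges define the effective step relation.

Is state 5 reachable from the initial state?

5 transition(s) survive guard evaluation.
L0 = {0}
L1 = {2}  total {0,2}
L2 = {3}  total {0,2,3}
L3 = {4}  total {0,2,3,4}
Reach set: {0,2,3,4}

Answer: UNREACHABLE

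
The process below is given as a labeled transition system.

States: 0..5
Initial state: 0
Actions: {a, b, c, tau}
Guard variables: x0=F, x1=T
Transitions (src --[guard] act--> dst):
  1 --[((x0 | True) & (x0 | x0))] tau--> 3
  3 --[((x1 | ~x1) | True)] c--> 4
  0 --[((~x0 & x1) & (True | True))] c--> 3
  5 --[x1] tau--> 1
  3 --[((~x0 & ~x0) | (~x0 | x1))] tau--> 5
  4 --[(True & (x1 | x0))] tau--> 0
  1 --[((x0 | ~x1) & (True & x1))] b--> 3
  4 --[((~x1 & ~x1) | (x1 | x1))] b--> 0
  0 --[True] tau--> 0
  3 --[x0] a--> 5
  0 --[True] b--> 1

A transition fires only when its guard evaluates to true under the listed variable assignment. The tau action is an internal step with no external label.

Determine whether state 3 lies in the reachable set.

Answer: REACHABLE

Trace:
After dropping false guards: 8 live edges.
Layer 0: {0}
Layer 1: {1,3}  now seen {0,1,3}
Layer 2: {4,5}  now seen {0,1,3,4,5}
R = {0,1,3,4,5}
Path to 3: c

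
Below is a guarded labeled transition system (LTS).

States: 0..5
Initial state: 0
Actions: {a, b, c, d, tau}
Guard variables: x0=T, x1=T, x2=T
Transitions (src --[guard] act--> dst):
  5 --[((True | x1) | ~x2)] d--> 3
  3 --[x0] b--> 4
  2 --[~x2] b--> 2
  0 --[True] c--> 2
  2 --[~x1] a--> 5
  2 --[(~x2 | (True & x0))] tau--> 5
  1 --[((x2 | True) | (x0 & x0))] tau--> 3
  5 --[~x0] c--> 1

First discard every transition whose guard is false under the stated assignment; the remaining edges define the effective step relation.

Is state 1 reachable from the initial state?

Answer: UNREACHABLE

Analysis:
5 transition(s) survive guard evaluation.
depth 0: {0}
depth 1: {2}  cumulative {0,2}
depth 2: {5}  cumulative {0,2,5}
depth 3: {3}  cumulative {0,2,3,5}
depth 4: {4}  cumulative {0,2,3,4,5}
Reachable = {0,2,3,4,5}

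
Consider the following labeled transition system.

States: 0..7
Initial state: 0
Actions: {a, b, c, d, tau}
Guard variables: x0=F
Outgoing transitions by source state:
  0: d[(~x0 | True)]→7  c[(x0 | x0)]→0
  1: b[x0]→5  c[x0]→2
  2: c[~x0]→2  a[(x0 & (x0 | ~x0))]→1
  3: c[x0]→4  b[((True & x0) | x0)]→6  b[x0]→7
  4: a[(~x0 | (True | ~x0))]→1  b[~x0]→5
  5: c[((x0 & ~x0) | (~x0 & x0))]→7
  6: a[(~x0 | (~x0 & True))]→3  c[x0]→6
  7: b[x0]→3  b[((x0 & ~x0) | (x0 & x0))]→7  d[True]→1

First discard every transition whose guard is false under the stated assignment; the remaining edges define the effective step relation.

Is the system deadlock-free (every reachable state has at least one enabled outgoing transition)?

R = {0,1,7}
  0: d→7  [deg 1]
  1: ∅  [STUCK]
  7: d→1  [deg 1]
trace reaching 1: d·d

Answer: DEADLOCK at state 1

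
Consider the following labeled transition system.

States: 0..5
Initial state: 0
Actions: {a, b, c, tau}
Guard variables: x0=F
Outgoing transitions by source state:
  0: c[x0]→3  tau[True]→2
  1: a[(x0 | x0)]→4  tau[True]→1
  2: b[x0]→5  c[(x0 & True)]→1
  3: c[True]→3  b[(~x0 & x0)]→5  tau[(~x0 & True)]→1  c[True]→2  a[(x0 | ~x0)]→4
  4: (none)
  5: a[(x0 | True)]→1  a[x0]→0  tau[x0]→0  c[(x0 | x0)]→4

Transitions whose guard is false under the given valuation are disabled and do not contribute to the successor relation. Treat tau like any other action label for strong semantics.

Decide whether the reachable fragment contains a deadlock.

R = {0,2}
  0: tau→2  [1 out]
  2: ∅  [STUCK]
trace reaching 2: tau

Answer: DEADLOCK at state 2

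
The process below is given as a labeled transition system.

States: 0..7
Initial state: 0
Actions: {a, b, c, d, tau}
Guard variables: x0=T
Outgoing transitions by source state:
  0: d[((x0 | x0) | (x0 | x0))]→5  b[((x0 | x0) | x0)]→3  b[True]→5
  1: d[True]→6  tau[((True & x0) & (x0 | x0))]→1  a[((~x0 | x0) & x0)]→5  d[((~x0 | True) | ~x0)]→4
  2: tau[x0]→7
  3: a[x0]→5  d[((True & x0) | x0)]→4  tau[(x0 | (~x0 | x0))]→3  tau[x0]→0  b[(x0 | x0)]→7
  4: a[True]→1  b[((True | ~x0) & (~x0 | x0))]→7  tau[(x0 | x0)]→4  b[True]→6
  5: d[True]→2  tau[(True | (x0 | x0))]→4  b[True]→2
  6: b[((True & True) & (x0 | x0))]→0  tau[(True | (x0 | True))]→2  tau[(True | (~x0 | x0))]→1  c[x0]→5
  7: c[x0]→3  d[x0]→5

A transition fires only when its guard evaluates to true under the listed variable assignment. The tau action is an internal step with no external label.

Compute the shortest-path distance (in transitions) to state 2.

Answer: 2

Analysis:
Layered search for 2:
  depth 0: {0}
  depth 1: {3,5}
  depth 2: {2,4,7}
2 enters at depth 2; path b·b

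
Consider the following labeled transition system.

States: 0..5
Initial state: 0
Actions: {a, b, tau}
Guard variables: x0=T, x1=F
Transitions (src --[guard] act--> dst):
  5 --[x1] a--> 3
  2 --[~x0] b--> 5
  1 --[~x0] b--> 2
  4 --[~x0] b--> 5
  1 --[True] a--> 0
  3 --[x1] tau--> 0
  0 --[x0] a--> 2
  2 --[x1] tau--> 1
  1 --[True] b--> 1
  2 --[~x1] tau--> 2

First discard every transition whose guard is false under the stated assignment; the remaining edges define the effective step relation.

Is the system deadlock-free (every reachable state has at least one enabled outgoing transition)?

Reachable = {0,2}
  0: a→2  [deg 1]
  2: tau→2  [deg 1]

Answer: DEADLOCK-FREE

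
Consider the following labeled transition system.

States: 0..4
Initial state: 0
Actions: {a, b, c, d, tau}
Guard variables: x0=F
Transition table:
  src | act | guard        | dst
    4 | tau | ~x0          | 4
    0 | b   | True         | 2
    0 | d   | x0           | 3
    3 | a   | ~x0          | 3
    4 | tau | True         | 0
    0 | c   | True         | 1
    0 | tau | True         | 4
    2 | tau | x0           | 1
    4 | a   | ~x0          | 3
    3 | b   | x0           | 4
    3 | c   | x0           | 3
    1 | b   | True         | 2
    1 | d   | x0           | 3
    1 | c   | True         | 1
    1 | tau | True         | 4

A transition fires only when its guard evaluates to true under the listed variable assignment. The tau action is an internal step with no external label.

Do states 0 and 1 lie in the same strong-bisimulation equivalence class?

Answer: BISIMILAR

Analysis:
Bisimulation quotient by refinement:
  π0 = {{0,1,2,3,4}}
  π1 = {{0,1},{2},{3},{4}}
4 equivalence class(es) (converged in 2)
0∈{0,1}, 1∈{0,1}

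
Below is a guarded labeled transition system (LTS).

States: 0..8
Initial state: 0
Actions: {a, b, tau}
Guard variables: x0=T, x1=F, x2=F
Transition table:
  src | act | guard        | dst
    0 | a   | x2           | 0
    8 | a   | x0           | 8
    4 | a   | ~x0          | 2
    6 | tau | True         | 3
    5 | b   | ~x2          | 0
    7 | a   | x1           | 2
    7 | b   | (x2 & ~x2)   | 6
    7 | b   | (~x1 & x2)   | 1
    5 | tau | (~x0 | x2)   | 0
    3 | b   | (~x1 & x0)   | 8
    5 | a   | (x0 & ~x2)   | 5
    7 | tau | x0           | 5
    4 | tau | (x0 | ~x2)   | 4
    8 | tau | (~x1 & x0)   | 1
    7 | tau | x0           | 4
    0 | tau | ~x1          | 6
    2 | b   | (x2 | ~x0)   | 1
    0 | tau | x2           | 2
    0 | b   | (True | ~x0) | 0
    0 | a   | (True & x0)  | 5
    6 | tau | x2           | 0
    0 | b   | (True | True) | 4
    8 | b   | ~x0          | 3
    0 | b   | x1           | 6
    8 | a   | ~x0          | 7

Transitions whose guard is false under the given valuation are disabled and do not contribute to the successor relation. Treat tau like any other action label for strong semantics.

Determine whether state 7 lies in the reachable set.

After dropping false guards: 13 live edges.
depth 0: {0}
depth 1: {4,5,6}  now seen {0,4,5,6}
depth 2: {3}  now seen {0,3,4,5,6}
depth 3: {8}  now seen {0,3,4,5,6,8}
depth 4: {1}  now seen {0,1,3,4,5,6,8}
Reachable = {0,1,3,4,5,6,8}

Answer: UNREACHABLE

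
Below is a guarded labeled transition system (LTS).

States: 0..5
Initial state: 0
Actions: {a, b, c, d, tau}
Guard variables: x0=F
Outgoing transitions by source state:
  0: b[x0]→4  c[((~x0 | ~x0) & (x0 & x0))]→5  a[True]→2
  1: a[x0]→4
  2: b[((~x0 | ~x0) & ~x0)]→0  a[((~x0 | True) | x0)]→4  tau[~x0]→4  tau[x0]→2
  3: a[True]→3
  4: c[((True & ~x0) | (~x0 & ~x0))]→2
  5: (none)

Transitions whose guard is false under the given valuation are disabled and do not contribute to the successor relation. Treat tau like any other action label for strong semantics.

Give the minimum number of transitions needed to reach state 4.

Layered search for 4:
  L0 = {0}
  L1 = {2}
  L2 = {4}
4 enters at depth 2; path a·a

Answer: 2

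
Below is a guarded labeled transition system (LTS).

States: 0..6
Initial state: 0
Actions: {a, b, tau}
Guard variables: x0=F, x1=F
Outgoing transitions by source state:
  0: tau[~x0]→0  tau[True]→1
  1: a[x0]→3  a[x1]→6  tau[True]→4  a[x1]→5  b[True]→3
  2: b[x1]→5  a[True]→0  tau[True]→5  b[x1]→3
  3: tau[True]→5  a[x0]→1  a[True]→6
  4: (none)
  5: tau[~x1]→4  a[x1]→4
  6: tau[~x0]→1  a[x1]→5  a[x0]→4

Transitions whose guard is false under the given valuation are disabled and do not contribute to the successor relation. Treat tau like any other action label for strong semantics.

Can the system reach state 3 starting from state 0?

Guard filter leaves 10 enabled edge(s).
depth 0: {0}
depth 1: {1}  cumulative {0,1}
depth 2: {3,4}  cumulative {0,1,3,4}
depth 3: {5,6}  cumulative {0,1,3,4,5,6}
Reach set: {0,1,3,4,5,6}
trace reaching 3: tau·b

Answer: REACHABLE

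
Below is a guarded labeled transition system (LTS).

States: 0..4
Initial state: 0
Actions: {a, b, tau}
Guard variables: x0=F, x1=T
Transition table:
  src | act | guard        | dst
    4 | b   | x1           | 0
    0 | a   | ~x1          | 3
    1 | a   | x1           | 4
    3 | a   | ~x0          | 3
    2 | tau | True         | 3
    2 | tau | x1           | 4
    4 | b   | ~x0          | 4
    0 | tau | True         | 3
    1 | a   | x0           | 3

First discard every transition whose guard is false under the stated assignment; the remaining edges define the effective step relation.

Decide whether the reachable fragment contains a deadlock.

Answer: DEADLOCK-FREE

Working:
Reach set: {0,3}
  0: tau→3  [1 exit(s)]
  3: a→3  [1 exit(s)]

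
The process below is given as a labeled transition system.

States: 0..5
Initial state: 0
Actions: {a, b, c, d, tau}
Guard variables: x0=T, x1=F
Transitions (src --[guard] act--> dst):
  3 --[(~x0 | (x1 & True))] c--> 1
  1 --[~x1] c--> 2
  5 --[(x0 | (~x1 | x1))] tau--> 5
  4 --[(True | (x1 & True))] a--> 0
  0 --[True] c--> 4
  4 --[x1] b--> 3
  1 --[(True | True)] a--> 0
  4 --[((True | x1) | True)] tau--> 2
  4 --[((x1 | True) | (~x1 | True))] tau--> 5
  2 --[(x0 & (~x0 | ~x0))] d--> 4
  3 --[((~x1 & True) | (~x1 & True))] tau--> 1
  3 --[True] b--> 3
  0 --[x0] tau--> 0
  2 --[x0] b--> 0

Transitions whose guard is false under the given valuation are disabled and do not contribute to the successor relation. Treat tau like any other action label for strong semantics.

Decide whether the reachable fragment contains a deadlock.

R = {0,2,4,5}
  0: c→4  tau→0  [2 out]
  2: b→0  [1 out]
  4: a→0  tau→2  tau→5  [3 out]
  5: tau→5  [1 out]

Answer: DEADLOCK-FREE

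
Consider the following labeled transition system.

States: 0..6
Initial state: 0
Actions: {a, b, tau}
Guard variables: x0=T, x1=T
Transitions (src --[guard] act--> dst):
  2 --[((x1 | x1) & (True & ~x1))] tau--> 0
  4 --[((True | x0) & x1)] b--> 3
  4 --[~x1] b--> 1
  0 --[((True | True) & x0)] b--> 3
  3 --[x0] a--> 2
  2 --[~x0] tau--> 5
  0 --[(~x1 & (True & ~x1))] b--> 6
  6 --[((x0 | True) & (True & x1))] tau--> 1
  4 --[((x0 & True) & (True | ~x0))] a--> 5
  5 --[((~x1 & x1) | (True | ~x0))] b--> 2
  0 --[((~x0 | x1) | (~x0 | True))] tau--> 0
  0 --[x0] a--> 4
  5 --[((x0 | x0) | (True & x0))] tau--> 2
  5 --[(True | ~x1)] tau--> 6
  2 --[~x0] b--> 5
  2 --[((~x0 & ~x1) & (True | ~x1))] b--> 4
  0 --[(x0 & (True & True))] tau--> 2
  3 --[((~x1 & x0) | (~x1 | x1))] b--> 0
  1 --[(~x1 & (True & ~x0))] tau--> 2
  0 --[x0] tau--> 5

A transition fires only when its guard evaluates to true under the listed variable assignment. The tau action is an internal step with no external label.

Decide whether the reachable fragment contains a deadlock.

Answer: DEADLOCK at state 1

Analysis:
Reachable = {0,1,2,3,4,5,6}
  0: a→4  b→3  tau→0  tau→2  tau→5  [5 exit(s)]
  1: ∅  [no exit]
  2: ∅  [no exit]
  3: a→2  b→0  [2 exit(s)]
  4: a→5  b→3  [2 exit(s)]
  5: b→2  tau→2  tau→6  [3 exit(s)]
  6: tau→1  [1 exit(s)]
witness 1: tau·tau·tau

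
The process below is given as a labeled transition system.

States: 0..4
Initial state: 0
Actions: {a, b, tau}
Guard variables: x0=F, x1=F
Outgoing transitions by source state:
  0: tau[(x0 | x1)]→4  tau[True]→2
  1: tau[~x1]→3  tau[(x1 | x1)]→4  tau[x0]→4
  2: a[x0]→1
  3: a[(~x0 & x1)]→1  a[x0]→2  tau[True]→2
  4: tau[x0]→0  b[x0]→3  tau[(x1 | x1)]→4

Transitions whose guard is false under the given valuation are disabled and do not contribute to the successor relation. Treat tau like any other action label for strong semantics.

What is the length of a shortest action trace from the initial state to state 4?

BFS to 4:
  Layer 0: {0}
  Layer 1: {2}
4 never appears.

Answer: UNREACHABLE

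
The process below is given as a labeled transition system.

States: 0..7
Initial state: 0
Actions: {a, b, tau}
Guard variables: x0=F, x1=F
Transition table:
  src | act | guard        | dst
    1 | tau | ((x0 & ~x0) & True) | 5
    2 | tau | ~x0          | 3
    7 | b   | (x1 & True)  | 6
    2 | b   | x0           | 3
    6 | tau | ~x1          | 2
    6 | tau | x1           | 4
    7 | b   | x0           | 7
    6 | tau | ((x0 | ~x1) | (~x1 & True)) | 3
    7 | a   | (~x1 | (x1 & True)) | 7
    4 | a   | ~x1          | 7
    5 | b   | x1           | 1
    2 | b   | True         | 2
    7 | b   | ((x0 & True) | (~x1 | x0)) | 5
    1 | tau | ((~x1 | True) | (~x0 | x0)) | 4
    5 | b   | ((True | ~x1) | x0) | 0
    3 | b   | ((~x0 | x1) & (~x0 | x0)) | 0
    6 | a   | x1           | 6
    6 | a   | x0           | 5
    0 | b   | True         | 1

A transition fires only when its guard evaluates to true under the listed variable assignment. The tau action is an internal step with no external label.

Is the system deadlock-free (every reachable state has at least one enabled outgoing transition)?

Answer: DEADLOCK-FREE

Analysis:
Reachable = {0,1,4,5,7}
  0: b→1  [deg 1]
  1: tau→4  [deg 1]
  4: a→7  [deg 1]
  5: b→0  [deg 1]
  7: a→7  b→5  [deg 2]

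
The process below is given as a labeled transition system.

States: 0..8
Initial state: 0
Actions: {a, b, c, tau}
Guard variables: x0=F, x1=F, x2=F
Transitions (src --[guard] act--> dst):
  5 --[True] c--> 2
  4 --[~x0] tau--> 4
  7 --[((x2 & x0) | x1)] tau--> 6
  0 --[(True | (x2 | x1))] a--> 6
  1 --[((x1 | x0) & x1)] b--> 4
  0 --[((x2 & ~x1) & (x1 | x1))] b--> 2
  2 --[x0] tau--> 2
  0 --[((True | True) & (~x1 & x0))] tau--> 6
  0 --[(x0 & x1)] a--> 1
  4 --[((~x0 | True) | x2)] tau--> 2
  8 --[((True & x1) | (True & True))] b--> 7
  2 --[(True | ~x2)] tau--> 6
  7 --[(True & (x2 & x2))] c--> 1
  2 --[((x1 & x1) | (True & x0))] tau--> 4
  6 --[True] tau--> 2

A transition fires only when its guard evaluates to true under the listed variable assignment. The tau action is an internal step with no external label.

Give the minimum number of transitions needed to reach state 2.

Answer: 2

Working:
Layered search for 2:
  depth 0: {0}
  depth 1: {6}
  depth 2: {2}
depth(2)=2, e.g. a·tau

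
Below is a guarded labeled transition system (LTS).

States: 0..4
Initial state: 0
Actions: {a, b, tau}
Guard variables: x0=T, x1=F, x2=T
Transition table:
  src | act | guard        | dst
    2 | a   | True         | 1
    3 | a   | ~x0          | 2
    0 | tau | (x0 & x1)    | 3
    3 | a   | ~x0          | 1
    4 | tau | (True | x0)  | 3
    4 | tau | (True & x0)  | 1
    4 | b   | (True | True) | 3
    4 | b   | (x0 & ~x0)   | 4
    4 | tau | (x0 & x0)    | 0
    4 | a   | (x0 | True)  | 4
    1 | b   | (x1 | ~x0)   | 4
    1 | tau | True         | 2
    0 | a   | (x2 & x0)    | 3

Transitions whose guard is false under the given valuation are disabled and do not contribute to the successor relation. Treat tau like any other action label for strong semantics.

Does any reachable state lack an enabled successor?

Reach set: {0,3}
  0: a→3  [deg 1]
  3: ∅  [deadlock]
trace reaching 3: a

Answer: DEADLOCK at state 3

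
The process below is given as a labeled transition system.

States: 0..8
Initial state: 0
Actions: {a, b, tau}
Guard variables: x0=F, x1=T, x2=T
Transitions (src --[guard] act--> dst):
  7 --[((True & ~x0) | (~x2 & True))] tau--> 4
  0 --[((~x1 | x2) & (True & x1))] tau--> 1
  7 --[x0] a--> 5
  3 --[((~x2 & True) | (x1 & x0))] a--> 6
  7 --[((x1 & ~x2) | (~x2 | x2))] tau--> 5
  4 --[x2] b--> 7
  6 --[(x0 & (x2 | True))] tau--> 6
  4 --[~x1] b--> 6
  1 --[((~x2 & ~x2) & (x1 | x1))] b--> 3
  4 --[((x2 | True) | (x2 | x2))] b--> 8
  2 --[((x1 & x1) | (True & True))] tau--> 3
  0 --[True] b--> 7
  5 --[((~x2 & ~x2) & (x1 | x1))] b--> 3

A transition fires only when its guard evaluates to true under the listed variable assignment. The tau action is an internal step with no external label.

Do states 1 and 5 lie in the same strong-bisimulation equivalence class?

Bisimulation quotient by refinement:
  π0 = {{0,1,2,3,4,5,6,7,8}}
  π1 = {{0},{1,3,5,6,8},{2,7},{4}}
  π2 = {{0},{1,3,5,6,8},{2},{4},{7}}
stable after 3 split(s): 5 block(s)
1∈{1,3,5,6,8}, 5∈{1,3,5,6,8}

Answer: BISIMILAR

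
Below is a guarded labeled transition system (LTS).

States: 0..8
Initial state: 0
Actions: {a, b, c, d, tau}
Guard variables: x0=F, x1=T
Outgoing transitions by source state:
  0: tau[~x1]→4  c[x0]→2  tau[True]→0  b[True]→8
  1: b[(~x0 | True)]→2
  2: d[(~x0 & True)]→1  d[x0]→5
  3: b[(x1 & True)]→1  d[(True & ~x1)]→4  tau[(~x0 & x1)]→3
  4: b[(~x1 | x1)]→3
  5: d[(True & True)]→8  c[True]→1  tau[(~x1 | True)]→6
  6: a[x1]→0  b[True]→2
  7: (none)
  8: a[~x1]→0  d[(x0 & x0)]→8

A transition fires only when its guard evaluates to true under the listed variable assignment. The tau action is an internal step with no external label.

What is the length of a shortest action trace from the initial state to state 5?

BFS to 5:
  Layer 0: {0}
  Layer 1: {8}
5 never appears.

Answer: UNREACHABLE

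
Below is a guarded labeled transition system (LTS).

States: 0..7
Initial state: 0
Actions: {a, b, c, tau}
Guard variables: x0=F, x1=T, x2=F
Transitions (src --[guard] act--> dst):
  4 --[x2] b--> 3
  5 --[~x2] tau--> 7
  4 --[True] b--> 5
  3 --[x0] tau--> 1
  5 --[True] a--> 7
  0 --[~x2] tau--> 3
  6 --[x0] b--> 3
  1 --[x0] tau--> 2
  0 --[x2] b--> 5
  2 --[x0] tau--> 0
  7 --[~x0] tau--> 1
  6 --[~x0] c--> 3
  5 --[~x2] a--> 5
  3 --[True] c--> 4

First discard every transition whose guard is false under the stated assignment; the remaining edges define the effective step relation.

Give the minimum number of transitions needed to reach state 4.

Layered search for 4:
  depth 0: {0}
  depth 1: {3}
  depth 2: {4}
depth(4)=2, e.g. tau·c

Answer: 2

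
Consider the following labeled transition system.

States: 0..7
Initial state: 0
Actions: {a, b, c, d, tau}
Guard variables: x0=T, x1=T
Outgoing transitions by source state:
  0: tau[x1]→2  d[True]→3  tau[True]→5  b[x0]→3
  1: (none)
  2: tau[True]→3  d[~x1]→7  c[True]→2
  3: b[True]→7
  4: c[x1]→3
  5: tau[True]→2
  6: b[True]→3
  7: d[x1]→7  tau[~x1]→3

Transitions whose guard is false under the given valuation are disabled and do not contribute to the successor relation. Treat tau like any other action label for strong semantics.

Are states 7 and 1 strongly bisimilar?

Answer: NOT BISIMILAR

Working:
Compute ~ classes (split until stable):
  P[0] = {{0,1,2,3,4,5,6,7}}
  P[1] = {{0},{1},{2},{3,6},{4},{5},{7}}
  P[2] = {{0},{1},{2},{3},{4},{5},{6},{7}}
stable after 3 split(s): 8 block(s)
class of 7: {7}; class of 1: {1}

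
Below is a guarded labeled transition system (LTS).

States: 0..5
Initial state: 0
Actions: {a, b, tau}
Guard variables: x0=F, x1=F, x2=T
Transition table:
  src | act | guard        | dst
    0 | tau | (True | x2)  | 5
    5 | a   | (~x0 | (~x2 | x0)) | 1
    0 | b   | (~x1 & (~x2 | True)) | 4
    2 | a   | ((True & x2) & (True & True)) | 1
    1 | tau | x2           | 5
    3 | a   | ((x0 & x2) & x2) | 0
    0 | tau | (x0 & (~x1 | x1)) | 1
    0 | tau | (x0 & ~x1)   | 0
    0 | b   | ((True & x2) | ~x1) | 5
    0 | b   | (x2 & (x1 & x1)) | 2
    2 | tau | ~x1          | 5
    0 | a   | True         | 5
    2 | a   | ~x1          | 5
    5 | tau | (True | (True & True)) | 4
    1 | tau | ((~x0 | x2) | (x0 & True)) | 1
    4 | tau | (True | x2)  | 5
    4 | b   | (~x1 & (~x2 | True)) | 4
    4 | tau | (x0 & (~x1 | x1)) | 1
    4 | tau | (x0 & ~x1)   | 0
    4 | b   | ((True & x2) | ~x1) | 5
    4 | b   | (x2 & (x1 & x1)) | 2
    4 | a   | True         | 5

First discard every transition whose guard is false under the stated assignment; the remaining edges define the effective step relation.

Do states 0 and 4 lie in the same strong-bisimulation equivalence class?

Answer: BISIMILAR

Working:
Bisimulation quotient by refinement:
  round 0: {{0,1,2,3,4,5}}
  round 1: {{0,4},{1},{2,5},{3}}
  round 2: {{0,4},{1},{2},{3},{5}}
Fixed point at round 3; 5 class(es).
class of 0: {0,4}; class of 4: {0,4}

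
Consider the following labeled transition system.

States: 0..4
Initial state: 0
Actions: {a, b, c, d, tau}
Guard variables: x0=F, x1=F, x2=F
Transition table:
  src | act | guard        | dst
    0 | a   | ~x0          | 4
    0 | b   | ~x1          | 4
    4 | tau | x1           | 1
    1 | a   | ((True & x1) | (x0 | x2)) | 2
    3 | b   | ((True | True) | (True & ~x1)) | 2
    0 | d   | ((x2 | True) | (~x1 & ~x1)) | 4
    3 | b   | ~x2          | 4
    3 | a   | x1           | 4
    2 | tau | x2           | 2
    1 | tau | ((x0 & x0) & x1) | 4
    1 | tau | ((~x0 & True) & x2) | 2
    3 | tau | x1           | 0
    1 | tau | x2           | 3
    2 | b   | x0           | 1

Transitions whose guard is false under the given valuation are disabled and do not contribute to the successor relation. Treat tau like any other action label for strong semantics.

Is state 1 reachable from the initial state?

After dropping false guards: 5 live edges.
L0 = {0}
L1 = {4}  total {0,4}
Reach set: {0,4}

Answer: UNREACHABLE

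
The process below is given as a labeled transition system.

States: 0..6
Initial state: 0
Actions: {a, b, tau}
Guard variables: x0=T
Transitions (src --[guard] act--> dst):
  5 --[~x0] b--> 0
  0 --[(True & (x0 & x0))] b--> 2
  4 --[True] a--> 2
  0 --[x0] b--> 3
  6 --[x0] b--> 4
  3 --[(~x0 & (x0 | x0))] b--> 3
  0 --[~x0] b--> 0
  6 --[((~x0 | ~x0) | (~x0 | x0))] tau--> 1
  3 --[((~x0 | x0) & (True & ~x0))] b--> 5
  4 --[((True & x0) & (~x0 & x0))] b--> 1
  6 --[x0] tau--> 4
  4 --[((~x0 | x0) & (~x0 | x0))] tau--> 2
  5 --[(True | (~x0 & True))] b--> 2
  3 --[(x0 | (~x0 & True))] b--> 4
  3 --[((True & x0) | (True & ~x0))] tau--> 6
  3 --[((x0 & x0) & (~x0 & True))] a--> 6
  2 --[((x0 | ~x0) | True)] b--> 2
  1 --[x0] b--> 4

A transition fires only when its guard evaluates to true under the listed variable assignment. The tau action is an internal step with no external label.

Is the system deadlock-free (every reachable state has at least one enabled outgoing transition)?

R = {0,1,2,3,4,6}
  0: b→2  b→3  [2 out]
  1: b→4  [1 out]
  2: b→2  [1 out]
  3: b→4  tau→6  [2 out]
  4: a→2  tau→2  [2 out]
  6: b→4  tau→1  tau→4  [3 out]

Answer: DEADLOCK-FREE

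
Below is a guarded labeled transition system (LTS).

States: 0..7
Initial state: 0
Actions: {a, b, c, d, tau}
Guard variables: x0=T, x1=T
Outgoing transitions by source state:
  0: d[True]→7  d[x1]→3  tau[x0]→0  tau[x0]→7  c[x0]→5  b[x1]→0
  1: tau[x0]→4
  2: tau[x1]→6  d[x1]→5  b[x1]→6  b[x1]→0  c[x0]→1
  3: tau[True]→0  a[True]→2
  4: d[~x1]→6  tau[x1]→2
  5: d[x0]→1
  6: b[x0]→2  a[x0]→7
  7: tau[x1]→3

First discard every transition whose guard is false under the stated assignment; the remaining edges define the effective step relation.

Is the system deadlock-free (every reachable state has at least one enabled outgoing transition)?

Answer: DEADLOCK-FREE

Working:
Reachable = {0,1,2,3,4,5,6,7}
  0: b→0  c→5  d→3  d→7  tau→0  tau→7  [6 exit(s)]
  1: tau→4  [1 exit(s)]
  2: b→0  b→6  c→1  d→5  tau→6  [5 exit(s)]
  3: a→2  tau→0  [2 exit(s)]
  4: tau→2  [1 exit(s)]
  5: d→1  [1 exit(s)]
  6: a→7  b→2  [2 exit(s)]
  7: tau→3  [1 exit(s)]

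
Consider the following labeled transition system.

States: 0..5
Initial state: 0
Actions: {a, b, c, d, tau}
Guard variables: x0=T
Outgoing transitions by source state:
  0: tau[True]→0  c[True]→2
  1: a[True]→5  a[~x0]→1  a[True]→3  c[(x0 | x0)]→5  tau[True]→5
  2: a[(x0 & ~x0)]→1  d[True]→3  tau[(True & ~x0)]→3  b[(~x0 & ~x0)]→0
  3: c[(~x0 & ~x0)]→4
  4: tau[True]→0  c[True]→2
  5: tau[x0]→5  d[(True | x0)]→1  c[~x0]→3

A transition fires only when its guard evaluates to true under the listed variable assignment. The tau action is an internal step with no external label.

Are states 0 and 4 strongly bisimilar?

Answer: BISIMILAR

Working:
Compute ~ classes (split until stable):
  round 0: {{0,1,2,3,4,5}}
  round 1: {{0,4},{1},{2},{3},{5}}
stable after 2 split(s): 5 block(s)
[0]={0,4}  [4]={0,4}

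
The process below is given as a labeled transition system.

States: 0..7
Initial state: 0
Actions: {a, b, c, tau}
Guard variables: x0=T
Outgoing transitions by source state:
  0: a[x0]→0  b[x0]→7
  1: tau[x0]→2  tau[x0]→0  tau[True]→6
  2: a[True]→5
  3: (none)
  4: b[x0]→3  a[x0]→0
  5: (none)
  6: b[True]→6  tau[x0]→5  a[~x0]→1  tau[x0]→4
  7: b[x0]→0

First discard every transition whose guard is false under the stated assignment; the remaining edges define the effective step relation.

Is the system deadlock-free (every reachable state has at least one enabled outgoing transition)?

R = {0,7}
  0: a→0  b→7  [2 exit(s)]
  7: b→0  [1 exit(s)]

Answer: DEADLOCK-FREE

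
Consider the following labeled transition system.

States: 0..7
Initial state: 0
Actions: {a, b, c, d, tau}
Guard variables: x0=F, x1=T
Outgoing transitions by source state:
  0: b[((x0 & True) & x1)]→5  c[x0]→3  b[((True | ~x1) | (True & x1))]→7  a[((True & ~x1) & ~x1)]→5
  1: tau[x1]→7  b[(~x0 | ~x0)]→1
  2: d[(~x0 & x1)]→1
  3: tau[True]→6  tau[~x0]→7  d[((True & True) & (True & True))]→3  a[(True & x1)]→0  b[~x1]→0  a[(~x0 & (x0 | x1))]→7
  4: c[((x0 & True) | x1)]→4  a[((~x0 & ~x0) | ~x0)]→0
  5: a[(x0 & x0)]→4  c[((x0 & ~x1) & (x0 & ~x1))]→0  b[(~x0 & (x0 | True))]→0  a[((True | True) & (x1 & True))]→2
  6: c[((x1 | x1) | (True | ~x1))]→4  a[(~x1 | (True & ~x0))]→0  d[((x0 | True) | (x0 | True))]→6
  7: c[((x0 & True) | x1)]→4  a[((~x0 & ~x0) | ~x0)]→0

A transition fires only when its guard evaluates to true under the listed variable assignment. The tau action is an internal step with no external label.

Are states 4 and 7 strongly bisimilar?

Answer: BISIMILAR

Trace:
Compute ~ classes (split until stable):
  round 0: {{0,1,2,3,4,5,6,7}}
  round 1: {{0},{1},{2},{3},{4,7},{5},{6}}
7 equivalence class(es) (converged in 2)
4∈{4,7}, 7∈{4,7}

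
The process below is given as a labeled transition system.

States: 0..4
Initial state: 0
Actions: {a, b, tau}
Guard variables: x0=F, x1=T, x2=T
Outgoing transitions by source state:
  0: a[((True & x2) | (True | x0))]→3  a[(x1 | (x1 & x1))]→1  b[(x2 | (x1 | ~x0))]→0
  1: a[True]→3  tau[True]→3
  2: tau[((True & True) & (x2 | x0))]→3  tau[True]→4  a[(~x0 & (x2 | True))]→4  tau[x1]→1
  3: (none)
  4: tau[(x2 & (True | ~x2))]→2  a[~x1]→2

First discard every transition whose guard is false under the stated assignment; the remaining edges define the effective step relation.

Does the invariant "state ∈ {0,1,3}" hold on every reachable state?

Answer: INVARIANT HOLDS

Trace:
Inv-set: {0,1,3}
Reach set: {0,1,3}
  0: ✓
  1: ✓
  3: ✓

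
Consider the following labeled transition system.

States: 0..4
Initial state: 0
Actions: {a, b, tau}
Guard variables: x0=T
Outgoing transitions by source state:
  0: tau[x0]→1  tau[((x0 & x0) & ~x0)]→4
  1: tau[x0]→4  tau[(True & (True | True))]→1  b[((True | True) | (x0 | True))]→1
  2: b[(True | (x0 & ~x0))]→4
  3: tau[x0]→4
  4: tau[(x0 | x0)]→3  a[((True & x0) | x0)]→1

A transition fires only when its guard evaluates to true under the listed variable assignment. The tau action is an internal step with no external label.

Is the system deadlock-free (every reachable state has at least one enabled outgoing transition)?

Answer: DEADLOCK-FREE

Working:
R = {0,1,3,4}
  0: tau→1  [1 exit(s)]
  1: b→1  tau→1  tau→4  [3 exit(s)]
  3: tau→4  [1 exit(s)]
  4: a→1  tau→3  [2 exit(s)]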